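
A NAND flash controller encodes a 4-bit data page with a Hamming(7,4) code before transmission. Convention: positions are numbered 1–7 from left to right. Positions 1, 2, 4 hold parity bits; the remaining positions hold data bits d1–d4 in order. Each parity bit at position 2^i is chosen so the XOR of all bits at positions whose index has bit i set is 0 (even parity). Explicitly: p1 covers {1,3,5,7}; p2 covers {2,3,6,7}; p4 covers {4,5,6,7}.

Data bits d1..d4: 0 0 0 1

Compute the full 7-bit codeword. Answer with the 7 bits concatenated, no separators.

Place data at non-parity positions: p1 p2 0 p4 0 0 1
p1 (pos 1,3,5,7): XOR of data positions = 0⊕0⊕1 = 1
p2 (pos 2,3,6,7): XOR of data positions = 0⊕0⊕1 = 1
p4 (pos 4,5,6,7): XOR of data positions = 0⊕0⊕1 = 1
Codeword: 1101001

1101001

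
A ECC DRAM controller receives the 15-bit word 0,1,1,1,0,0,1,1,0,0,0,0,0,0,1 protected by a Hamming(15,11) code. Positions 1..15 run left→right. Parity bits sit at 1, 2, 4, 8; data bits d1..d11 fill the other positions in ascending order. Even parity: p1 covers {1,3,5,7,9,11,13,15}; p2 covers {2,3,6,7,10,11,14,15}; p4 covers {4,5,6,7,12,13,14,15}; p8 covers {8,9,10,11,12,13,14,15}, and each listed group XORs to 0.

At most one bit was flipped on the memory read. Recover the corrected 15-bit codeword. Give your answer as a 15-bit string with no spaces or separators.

s1 (pos 1,3,5,7,9,11,13,15): 0⊕1⊕0⊕1⊕0⊕0⊕0⊕1 = 1
s2 (pos 2,3,6,7,10,11,14,15): 1⊕1⊕0⊕1⊕0⊕0⊕0⊕1 = 0
s4 (pos 4,5,6,7,12,13,14,15): 1⊕0⊕0⊕1⊕0⊕0⊕0⊕1 = 1
s8 (pos 8,9,10,11,12,13,14,15): 1⊕0⊕0⊕0⊕0⊕0⊕0⊕1 = 0
Syndrome s8…s1 = 0101 → error at position 5.
Flip position 5: 011100110000001 → 011110110000001

011110110000001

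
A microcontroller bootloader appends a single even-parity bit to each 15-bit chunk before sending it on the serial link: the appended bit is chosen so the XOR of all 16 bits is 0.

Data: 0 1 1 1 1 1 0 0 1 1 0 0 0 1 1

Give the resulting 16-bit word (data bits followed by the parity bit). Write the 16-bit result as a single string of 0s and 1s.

XOR of the 15 data bits: 0⊕1⊕1⊕1⊕1⊕1⊕0⊕0⊕1⊕1⊕0⊕0⊕0⊕1⊕1 = 1
Parity bit = 1 (so all 16 bits XOR to 0).

0111110011000111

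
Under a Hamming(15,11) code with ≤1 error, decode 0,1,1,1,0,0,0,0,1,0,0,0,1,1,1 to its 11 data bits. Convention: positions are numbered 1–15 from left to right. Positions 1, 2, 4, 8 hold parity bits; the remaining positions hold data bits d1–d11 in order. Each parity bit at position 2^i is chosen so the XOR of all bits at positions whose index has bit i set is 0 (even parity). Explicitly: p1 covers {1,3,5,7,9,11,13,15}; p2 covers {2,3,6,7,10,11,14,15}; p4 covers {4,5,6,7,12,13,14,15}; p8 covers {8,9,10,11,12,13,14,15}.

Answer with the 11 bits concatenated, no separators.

s1 (pos 1,3,5,7,9,11,13,15): 0⊕1⊕0⊕0⊕1⊕0⊕1⊕1 = 0
s2 (pos 2,3,6,7,10,11,14,15): 1⊕1⊕0⊕0⊕0⊕0⊕1⊕1 = 0
s4 (pos 4,5,6,7,12,13,14,15): 1⊕0⊕0⊕0⊕0⊕1⊕1⊕1 = 0
s8 (pos 8,9,10,11,12,13,14,15): 0⊕1⊕0⊕0⊕0⊕1⊕1⊕1 = 0
Syndrome s8…s1 = 0000 → no error.
Read data bits from positions 3,5,6,7,9,10,11,12,13,14,15: 10001000111

10001000111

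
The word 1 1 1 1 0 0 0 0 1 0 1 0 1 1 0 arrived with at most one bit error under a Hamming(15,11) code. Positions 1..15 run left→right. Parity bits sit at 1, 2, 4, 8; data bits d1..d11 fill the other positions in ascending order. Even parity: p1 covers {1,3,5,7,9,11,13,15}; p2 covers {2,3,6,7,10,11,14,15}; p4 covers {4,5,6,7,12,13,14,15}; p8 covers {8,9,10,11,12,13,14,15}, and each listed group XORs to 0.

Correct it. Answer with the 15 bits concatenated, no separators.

s1 (pos 1,3,5,7,9,11,13,15): 1⊕1⊕0⊕0⊕1⊕1⊕1⊕0 = 1
s2 (pos 2,3,6,7,10,11,14,15): 1⊕1⊕0⊕0⊕0⊕1⊕1⊕0 = 0
s4 (pos 4,5,6,7,12,13,14,15): 1⊕0⊕0⊕0⊕0⊕1⊕1⊕0 = 1
s8 (pos 8,9,10,11,12,13,14,15): 0⊕1⊕0⊕1⊕0⊕1⊕1⊕0 = 0
Syndrome s8…s1 = 0101 → error at position 5.
Flip position 5: 111100001010110 → 111110001010110

111110001010110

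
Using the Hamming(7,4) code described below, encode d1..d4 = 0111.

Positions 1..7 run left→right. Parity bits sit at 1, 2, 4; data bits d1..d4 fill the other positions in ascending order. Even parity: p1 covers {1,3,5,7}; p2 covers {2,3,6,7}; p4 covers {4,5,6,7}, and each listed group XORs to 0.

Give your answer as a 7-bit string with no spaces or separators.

0001111

Place data at non-parity positions: p1 p2 0 p4 1 1 1
p1 (pos 1,3,5,7): XOR of data positions = 0⊕1⊕1 = 0
p2 (pos 2,3,6,7): XOR of data positions = 0⊕1⊕1 = 0
p4 (pos 4,5,6,7): XOR of data positions = 1⊕1⊕1 = 1
Codeword: 0001111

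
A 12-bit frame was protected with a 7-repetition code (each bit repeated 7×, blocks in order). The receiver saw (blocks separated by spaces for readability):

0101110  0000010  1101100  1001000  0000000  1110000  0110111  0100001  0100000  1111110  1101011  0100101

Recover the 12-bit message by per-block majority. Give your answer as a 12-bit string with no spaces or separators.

Block 1 (0101110): 4 ones → 1
Block 2 (0000010): 1 one → 0
Block 3 (1101100): 4 ones → 1
Block 4 (1001000): 2 ones → 0
Block 5 (0000000): 0 ones → 0
Block 6 (1110000): 3 ones → 0
Block 7 (0110111): 5 ones → 1
Block 8 (0100001): 2 ones → 0
Block 9 (0100000): 1 one → 0
Block 10 (1111110): 6 ones → 1
Block 11 (1101011): 5 ones → 1
Block 12 (0100101): 3 ones → 0

101000100110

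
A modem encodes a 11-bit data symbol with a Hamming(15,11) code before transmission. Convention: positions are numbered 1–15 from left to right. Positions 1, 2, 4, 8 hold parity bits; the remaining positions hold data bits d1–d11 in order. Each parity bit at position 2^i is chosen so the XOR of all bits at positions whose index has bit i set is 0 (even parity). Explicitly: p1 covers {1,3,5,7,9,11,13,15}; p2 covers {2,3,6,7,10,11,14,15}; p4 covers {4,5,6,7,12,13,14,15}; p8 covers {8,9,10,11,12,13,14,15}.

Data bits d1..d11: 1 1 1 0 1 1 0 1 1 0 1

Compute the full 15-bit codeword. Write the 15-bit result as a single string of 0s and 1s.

Place data at non-parity positions: p1 p2 1 p4 1 1 0 p8 1 1 0 1 1 0 1
p1 (pos 1,3,5,7,9,11,13,15): XOR of data positions = 1⊕1⊕0⊕1⊕0⊕1⊕1 = 1
p2 (pos 2,3,6,7,10,11,14,15): XOR of data positions = 1⊕1⊕0⊕1⊕0⊕0⊕1 = 0
p4 (pos 4,5,6,7,12,13,14,15): XOR of data positions = 1⊕1⊕0⊕1⊕1⊕0⊕1 = 1
p8 (pos 8,9,10,11,12,13,14,15): XOR of data positions = 1⊕1⊕0⊕1⊕1⊕0⊕1 = 1
Codeword: 101111011101101

101111011101101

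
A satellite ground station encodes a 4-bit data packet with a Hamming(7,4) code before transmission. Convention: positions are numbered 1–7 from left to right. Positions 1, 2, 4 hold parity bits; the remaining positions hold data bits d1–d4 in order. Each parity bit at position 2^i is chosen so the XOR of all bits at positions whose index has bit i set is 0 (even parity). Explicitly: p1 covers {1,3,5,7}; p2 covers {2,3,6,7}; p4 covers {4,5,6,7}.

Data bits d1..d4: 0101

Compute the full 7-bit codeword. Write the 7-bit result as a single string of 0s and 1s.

Place data at non-parity positions: p1 p2 0 p4 1 0 1
p1 (pos 1,3,5,7): XOR of data positions = 0⊕1⊕1 = 0
p2 (pos 2,3,6,7): XOR of data positions = 0⊕0⊕1 = 1
p4 (pos 4,5,6,7): XOR of data positions = 1⊕0⊕1 = 0
Codeword: 0100101

0100101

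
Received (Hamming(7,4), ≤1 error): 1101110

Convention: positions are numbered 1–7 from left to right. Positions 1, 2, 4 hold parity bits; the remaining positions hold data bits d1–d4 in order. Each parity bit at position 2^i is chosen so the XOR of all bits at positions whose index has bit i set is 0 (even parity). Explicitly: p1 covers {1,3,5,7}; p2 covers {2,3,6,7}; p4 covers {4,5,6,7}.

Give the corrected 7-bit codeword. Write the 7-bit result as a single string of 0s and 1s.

1100110

s1 (pos 1,3,5,7): 1⊕0⊕1⊕0 = 0
s2 (pos 2,3,6,7): 1⊕0⊕1⊕0 = 0
s4 (pos 4,5,6,7): 1⊕1⊕1⊕0 = 1
Syndrome s4…s1 = 100 → error at position 4.
Flip position 4: 1101110 → 1100110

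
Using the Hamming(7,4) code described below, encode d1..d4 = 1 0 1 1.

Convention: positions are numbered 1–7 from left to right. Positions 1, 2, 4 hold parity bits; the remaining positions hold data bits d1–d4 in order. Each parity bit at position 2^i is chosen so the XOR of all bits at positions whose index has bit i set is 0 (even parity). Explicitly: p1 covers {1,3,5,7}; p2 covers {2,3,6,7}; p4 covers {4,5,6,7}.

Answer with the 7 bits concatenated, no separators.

Place data at non-parity positions: p1 p2 1 p4 0 1 1
p1 (pos 1,3,5,7): XOR of data positions = 1⊕0⊕1 = 0
p2 (pos 2,3,6,7): XOR of data positions = 1⊕1⊕1 = 1
p4 (pos 4,5,6,7): XOR of data positions = 0⊕1⊕1 = 0
Codeword: 0110011

0110011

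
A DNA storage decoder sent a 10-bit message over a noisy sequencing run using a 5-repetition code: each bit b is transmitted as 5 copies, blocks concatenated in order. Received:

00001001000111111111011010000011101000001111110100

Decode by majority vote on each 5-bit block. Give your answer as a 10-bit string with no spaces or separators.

Block 1 (00001): 1 one → 0
Block 2 (00100): 1 one → 0
Block 3 (01111): 4 ones → 1
Block 4 (11111): 5 ones → 1
Block 5 (01101): 3 ones → 1
Block 6 (00000): 0 ones → 0
Block 7 (11101): 4 ones → 1
Block 8 (00000): 0 ones → 0
Block 9 (11111): 5 ones → 1
Block 10 (10100): 2 ones → 0

0011101010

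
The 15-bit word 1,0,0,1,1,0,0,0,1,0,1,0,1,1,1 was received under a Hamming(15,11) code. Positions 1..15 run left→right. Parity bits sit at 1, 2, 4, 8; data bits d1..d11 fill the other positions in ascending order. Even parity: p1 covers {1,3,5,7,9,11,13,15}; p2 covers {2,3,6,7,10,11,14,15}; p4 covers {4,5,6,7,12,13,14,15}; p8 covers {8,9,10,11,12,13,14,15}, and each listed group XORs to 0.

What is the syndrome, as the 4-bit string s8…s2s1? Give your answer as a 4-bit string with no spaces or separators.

s1 (pos 1,3,5,7,9,11,13,15): 1⊕0⊕1⊕0⊕1⊕1⊕1⊕1 = 0
s2 (pos 2,3,6,7,10,11,14,15): 0⊕0⊕0⊕0⊕0⊕1⊕1⊕1 = 1
s4 (pos 4,5,6,7,12,13,14,15): 1⊕1⊕0⊕0⊕0⊕1⊕1⊕1 = 1
s8 (pos 8,9,10,11,12,13,14,15): 0⊕1⊕0⊕1⊕0⊕1⊕1⊕1 = 1
Syndrome s8…s1 = 1110 → error at position 14.

1110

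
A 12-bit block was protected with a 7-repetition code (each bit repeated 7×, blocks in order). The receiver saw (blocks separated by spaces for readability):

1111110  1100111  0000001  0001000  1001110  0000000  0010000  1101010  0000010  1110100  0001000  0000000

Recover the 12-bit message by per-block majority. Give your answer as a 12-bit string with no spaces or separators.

110010010100

Block 1 (1111110): 6 ones → 1
Block 2 (1100111): 5 ones → 1
Block 3 (0000001): 1 one → 0
Block 4 (0001000): 1 one → 0
Block 5 (1001110): 4 ones → 1
Block 6 (0000000): 0 ones → 0
Block 7 (0010000): 1 one → 0
Block 8 (1101010): 4 ones → 1
Block 9 (0000010): 1 one → 0
Block 10 (1110100): 4 ones → 1
Block 11 (0001000): 1 one → 0
Block 12 (0000000): 0 ones → 0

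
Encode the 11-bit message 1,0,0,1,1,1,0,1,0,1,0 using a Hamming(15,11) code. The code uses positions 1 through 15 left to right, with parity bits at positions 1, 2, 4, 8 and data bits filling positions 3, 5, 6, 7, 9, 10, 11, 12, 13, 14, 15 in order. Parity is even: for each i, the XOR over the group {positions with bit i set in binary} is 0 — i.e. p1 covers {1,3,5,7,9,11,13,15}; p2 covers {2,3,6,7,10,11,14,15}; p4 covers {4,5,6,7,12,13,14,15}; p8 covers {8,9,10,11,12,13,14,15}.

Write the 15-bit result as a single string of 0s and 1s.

Place data at non-parity positions: p1 p2 1 p4 0 0 1 p8 1 1 0 1 0 1 0
p1 (pos 1,3,5,7,9,11,13,15): XOR of data positions = 1⊕0⊕1⊕1⊕0⊕0⊕0 = 1
p2 (pos 2,3,6,7,10,11,14,15): XOR of data positions = 1⊕0⊕1⊕1⊕0⊕1⊕0 = 0
p4 (pos 4,5,6,7,12,13,14,15): XOR of data positions = 0⊕0⊕1⊕1⊕0⊕1⊕0 = 1
p8 (pos 8,9,10,11,12,13,14,15): XOR of data positions = 1⊕1⊕0⊕1⊕0⊕1⊕0 = 0
Codeword: 101100101101010

101100101101010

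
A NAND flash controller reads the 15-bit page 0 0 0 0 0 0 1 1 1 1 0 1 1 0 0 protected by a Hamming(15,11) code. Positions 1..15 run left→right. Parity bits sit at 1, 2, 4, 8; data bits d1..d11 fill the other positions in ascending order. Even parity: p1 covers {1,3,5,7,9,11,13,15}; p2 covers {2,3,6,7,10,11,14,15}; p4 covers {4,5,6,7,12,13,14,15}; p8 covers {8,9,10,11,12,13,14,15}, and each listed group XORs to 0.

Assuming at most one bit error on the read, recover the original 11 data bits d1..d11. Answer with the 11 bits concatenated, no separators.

s1 (pos 1,3,5,7,9,11,13,15): 0⊕0⊕0⊕1⊕1⊕0⊕1⊕0 = 1
s2 (pos 2,3,6,7,10,11,14,15): 0⊕0⊕0⊕1⊕1⊕0⊕0⊕0 = 0
s4 (pos 4,5,6,7,12,13,14,15): 0⊕0⊕0⊕1⊕1⊕1⊕0⊕0 = 1
s8 (pos 8,9,10,11,12,13,14,15): 1⊕1⊕1⊕0⊕1⊕1⊕0⊕0 = 1
Syndrome s8…s1 = 1101 → error at position 13.
Flip position 13: 000000111101100 → 000000111101000
Read data bits from positions 3,5,6,7,9,10,11,12,13,14,15: 00011101000

00011101000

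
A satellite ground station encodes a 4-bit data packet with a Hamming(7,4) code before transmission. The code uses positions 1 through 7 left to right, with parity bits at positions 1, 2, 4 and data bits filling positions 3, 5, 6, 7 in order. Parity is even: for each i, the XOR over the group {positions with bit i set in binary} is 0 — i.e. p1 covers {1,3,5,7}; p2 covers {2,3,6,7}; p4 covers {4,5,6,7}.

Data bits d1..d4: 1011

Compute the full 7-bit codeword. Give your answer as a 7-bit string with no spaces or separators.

Place data at non-parity positions: p1 p2 1 p4 0 1 1
p1 (pos 1,3,5,7): XOR of data positions = 1⊕0⊕1 = 0
p2 (pos 2,3,6,7): XOR of data positions = 1⊕1⊕1 = 1
p4 (pos 4,5,6,7): XOR of data positions = 0⊕1⊕1 = 0
Codeword: 0110011

0110011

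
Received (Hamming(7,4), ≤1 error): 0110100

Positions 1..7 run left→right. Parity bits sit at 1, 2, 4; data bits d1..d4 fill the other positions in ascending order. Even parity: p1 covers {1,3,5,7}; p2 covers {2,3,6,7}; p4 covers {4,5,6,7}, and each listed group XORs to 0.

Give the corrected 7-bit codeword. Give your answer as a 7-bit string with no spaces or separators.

s1 (pos 1,3,5,7): 0⊕1⊕1⊕0 = 0
s2 (pos 2,3,6,7): 1⊕1⊕0⊕0 = 0
s4 (pos 4,5,6,7): 0⊕1⊕0⊕0 = 1
Syndrome s4…s1 = 100 → error at position 4.
Flip position 4: 0110100 → 0111100

0111100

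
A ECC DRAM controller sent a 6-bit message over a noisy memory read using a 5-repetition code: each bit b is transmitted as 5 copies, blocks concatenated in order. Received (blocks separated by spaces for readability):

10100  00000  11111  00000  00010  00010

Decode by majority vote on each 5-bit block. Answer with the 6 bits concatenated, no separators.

Block 1 (10100): 2 ones → 0
Block 2 (00000): 0 ones → 0
Block 3 (11111): 5 ones → 1
Block 4 (00000): 0 ones → 0
Block 5 (00010): 1 one → 0
Block 6 (00010): 1 one → 0

001000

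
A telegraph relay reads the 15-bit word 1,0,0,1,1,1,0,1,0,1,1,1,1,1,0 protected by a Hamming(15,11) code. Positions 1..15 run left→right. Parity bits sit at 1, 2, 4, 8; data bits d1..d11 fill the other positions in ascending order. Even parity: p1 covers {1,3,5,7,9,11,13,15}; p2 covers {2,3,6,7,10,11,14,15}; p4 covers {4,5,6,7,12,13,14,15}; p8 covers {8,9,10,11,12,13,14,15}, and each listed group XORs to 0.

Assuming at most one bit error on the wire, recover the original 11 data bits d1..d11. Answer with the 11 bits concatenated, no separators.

01100111110

s1 (pos 1,3,5,7,9,11,13,15): 1⊕0⊕1⊕0⊕0⊕1⊕1⊕0 = 0
s2 (pos 2,3,6,7,10,11,14,15): 0⊕0⊕1⊕0⊕1⊕1⊕1⊕0 = 0
s4 (pos 4,5,6,7,12,13,14,15): 1⊕1⊕1⊕0⊕1⊕1⊕1⊕0 = 0
s8 (pos 8,9,10,11,12,13,14,15): 1⊕0⊕1⊕1⊕1⊕1⊕1⊕0 = 0
Syndrome s8…s1 = 0000 → no error.
Read data bits from positions 3,5,6,7,9,10,11,12,13,14,15: 01100111110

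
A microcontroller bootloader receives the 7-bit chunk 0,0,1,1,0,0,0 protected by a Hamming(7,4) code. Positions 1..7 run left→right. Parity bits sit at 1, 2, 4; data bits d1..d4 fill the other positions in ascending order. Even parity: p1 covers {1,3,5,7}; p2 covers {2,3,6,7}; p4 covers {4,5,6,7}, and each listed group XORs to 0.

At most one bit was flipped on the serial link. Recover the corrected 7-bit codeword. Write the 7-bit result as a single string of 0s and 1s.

0011001

s1 (pos 1,3,5,7): 0⊕1⊕0⊕0 = 1
s2 (pos 2,3,6,7): 0⊕1⊕0⊕0 = 1
s4 (pos 4,5,6,7): 1⊕0⊕0⊕0 = 1
Syndrome s4…s1 = 111 → error at position 7.
Flip position 7: 0011000 → 0011001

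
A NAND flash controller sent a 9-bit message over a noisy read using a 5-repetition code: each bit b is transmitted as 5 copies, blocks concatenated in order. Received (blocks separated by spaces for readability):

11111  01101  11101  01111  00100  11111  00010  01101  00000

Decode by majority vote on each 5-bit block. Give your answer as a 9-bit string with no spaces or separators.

111101010

Block 1 (11111): 5 ones → 1
Block 2 (01101): 3 ones → 1
Block 3 (11101): 4 ones → 1
Block 4 (01111): 4 ones → 1
Block 5 (00100): 1 one → 0
Block 6 (11111): 5 ones → 1
Block 7 (00010): 1 one → 0
Block 8 (01101): 3 ones → 1
Block 9 (00000): 0 ones → 0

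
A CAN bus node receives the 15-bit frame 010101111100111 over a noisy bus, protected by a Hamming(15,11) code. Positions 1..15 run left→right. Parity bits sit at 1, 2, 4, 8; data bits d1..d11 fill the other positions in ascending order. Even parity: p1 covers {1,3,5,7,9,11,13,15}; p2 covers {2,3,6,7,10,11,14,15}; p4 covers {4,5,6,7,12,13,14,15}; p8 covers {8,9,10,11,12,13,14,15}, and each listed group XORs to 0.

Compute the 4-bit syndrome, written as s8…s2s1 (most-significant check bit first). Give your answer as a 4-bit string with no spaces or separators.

s1 (pos 1,3,5,7,9,11,13,15): 0⊕0⊕0⊕1⊕1⊕0⊕1⊕1 = 0
s2 (pos 2,3,6,7,10,11,14,15): 1⊕0⊕1⊕1⊕1⊕0⊕1⊕1 = 0
s4 (pos 4,5,6,7,12,13,14,15): 1⊕0⊕1⊕1⊕0⊕1⊕1⊕1 = 0
s8 (pos 8,9,10,11,12,13,14,15): 1⊕1⊕1⊕0⊕0⊕1⊕1⊕1 = 0
Syndrome s8…s1 = 0000 → no error.

0000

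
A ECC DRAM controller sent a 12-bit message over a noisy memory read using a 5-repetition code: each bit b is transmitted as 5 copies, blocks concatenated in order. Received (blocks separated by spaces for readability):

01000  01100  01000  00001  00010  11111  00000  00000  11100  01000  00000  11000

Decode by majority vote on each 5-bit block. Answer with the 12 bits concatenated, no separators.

000001001000

Block 1 (01000): 1 one → 0
Block 2 (01100): 2 ones → 0
Block 3 (01000): 1 one → 0
Block 4 (00001): 1 one → 0
Block 5 (00010): 1 one → 0
Block 6 (11111): 5 ones → 1
Block 7 (00000): 0 ones → 0
Block 8 (00000): 0 ones → 0
Block 9 (11100): 3 ones → 1
Block 10 (01000): 1 one → 0
Block 11 (00000): 0 ones → 0
Block 12 (11000): 2 ones → 0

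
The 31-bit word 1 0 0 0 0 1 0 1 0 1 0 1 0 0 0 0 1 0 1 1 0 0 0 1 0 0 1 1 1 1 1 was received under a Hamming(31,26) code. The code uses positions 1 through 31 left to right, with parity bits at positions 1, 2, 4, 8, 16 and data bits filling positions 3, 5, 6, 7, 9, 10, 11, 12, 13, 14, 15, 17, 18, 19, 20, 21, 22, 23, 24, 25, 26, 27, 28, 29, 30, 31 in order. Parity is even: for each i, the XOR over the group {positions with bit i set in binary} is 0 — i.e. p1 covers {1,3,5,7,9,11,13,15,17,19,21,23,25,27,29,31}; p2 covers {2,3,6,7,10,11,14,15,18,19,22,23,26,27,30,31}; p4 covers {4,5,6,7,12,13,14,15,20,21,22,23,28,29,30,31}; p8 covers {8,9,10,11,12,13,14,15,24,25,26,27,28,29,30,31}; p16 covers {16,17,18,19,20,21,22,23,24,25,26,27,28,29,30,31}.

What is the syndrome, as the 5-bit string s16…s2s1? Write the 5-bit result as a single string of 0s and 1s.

11100

s1 (pos 1,3,5,7,9,11,13,15,17,19,21,23,25,27,29,31): 1⊕0⊕0⊕0⊕0⊕0⊕0⊕0⊕1⊕1⊕0⊕0⊕0⊕1⊕1⊕1 = 0
s2 (pos 2,3,6,7,10,11,14,15,18,19,22,23,26,27,30,31): 0⊕0⊕1⊕0⊕1⊕0⊕0⊕0⊕0⊕1⊕0⊕0⊕0⊕1⊕1⊕1 = 0
s4 (pos 4,5,6,7,12,13,14,15,20,21,22,23,28,29,30,31): 0⊕0⊕1⊕0⊕1⊕0⊕0⊕0⊕1⊕0⊕0⊕0⊕1⊕1⊕1⊕1 = 1
s8 (pos 8,9,10,11,12,13,14,15,24,25,26,27,28,29,30,31): 1⊕0⊕1⊕0⊕1⊕0⊕0⊕0⊕1⊕0⊕0⊕1⊕1⊕1⊕1⊕1 = 1
s16 (pos 16,17,18,19,20,21,22,23,24,25,26,27,28,29,30,31): 0⊕1⊕0⊕1⊕1⊕0⊕0⊕0⊕1⊕0⊕0⊕1⊕1⊕1⊕1⊕1 = 1
Syndrome s16…s1 = 11100 → error at position 28.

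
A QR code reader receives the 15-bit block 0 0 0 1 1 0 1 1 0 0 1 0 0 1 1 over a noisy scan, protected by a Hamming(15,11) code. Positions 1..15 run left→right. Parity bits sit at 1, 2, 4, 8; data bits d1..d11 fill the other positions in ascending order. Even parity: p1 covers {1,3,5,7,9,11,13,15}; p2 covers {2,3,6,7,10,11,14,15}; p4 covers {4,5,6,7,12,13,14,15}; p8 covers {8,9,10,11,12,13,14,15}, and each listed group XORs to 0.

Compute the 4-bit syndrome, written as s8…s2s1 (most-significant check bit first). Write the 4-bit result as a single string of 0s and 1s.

0100

s1 (pos 1,3,5,7,9,11,13,15): 0⊕0⊕1⊕1⊕0⊕1⊕0⊕1 = 0
s2 (pos 2,3,6,7,10,11,14,15): 0⊕0⊕0⊕1⊕0⊕1⊕1⊕1 = 0
s4 (pos 4,5,6,7,12,13,14,15): 1⊕1⊕0⊕1⊕0⊕0⊕1⊕1 = 1
s8 (pos 8,9,10,11,12,13,14,15): 1⊕0⊕0⊕1⊕0⊕0⊕1⊕1 = 0
Syndrome s8…s1 = 0100 → error at position 4.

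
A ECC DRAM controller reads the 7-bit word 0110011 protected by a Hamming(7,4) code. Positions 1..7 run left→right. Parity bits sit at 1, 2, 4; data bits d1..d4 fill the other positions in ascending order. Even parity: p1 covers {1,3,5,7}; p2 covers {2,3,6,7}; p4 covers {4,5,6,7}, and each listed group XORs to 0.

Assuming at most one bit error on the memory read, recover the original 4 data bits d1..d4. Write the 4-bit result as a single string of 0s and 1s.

s1 (pos 1,3,5,7): 0⊕1⊕0⊕1 = 0
s2 (pos 2,3,6,7): 1⊕1⊕1⊕1 = 0
s4 (pos 4,5,6,7): 0⊕0⊕1⊕1 = 0
Syndrome s4…s1 = 000 → no error.
Read data bits from positions 3,5,6,7: 1011

1011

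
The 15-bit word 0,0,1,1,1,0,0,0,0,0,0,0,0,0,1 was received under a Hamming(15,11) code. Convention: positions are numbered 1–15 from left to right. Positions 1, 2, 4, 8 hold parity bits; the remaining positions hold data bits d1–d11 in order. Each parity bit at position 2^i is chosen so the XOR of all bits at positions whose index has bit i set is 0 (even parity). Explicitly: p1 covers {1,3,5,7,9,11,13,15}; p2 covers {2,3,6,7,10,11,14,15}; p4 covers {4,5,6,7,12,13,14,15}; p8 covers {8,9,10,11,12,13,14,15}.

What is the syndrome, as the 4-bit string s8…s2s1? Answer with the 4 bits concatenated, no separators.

1101

s1 (pos 1,3,5,7,9,11,13,15): 0⊕1⊕1⊕0⊕0⊕0⊕0⊕1 = 1
s2 (pos 2,3,6,7,10,11,14,15): 0⊕1⊕0⊕0⊕0⊕0⊕0⊕1 = 0
s4 (pos 4,5,6,7,12,13,14,15): 1⊕1⊕0⊕0⊕0⊕0⊕0⊕1 = 1
s8 (pos 8,9,10,11,12,13,14,15): 0⊕0⊕0⊕0⊕0⊕0⊕0⊕1 = 1
Syndrome s8…s1 = 1101 → error at position 13.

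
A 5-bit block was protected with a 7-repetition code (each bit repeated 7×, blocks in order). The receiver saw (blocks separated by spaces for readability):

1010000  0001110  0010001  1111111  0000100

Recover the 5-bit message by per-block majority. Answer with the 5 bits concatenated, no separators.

Block 1 (1010000): 2 ones → 0
Block 2 (0001110): 3 ones → 0
Block 3 (0010001): 2 ones → 0
Block 4 (1111111): 7 ones → 1
Block 5 (0000100): 1 one → 0

00010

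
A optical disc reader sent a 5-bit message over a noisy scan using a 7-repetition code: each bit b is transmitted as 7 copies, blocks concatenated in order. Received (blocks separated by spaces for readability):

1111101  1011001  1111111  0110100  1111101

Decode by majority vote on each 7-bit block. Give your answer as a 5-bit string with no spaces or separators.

Block 1 (1111101): 6 ones → 1
Block 2 (1011001): 4 ones → 1
Block 3 (1111111): 7 ones → 1
Block 4 (0110100): 3 ones → 0
Block 5 (1111101): 6 ones → 1

11101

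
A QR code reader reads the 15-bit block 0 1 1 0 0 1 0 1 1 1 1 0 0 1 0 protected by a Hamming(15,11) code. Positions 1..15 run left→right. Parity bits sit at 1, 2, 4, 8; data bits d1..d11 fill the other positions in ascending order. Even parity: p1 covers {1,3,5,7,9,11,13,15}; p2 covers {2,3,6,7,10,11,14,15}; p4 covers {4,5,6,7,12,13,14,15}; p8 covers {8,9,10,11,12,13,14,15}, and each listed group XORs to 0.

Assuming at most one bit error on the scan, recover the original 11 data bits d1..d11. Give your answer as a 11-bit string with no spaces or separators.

s1 (pos 1,3,5,7,9,11,13,15): 0⊕1⊕0⊕0⊕1⊕1⊕0⊕0 = 1
s2 (pos 2,3,6,7,10,11,14,15): 1⊕1⊕1⊕0⊕1⊕1⊕1⊕0 = 0
s4 (pos 4,5,6,7,12,13,14,15): 0⊕0⊕1⊕0⊕0⊕0⊕1⊕0 = 0
s8 (pos 8,9,10,11,12,13,14,15): 1⊕1⊕1⊕1⊕0⊕0⊕1⊕0 = 1
Syndrome s8…s1 = 1001 → error at position 9.
Flip position 9: 011001011110010 → 011001010110010
Read data bits from positions 3,5,6,7,9,10,11,12,13,14,15: 10100110010

10100110010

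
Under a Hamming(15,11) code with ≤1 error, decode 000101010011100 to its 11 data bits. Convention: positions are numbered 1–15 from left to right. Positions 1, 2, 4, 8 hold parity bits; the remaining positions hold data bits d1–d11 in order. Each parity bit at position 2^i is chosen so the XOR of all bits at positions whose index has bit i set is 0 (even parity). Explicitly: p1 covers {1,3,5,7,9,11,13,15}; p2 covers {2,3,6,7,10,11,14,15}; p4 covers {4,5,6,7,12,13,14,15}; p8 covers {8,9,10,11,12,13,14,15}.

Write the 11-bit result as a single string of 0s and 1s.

s1 (pos 1,3,5,7,9,11,13,15): 0⊕0⊕0⊕0⊕0⊕1⊕1⊕0 = 0
s2 (pos 2,3,6,7,10,11,14,15): 0⊕0⊕1⊕0⊕0⊕1⊕0⊕0 = 0
s4 (pos 4,5,6,7,12,13,14,15): 1⊕0⊕1⊕0⊕1⊕1⊕0⊕0 = 0
s8 (pos 8,9,10,11,12,13,14,15): 1⊕0⊕0⊕1⊕1⊕1⊕0⊕0 = 0
Syndrome s8…s1 = 0000 → no error.
Read data bits from positions 3,5,6,7,9,10,11,12,13,14,15: 00100011100

00100011100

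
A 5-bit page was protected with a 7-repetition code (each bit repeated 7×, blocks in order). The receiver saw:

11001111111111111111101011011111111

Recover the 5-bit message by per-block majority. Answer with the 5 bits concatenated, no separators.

11111

Block 1 (1100111): 5 ones → 1
Block 2 (1111111): 7 ones → 1
Block 3 (1111111): 7 ones → 1
Block 4 (0101101): 4 ones → 1
Block 5 (1111111): 7 ones → 1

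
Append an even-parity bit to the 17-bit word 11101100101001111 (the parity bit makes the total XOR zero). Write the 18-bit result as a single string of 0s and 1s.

111011001010011111

XOR of the 17 data bits: 1⊕1⊕1⊕0⊕1⊕1⊕0⊕0⊕1⊕0⊕1⊕0⊕0⊕1⊕1⊕1⊕1 = 1
Parity bit = 1 (so all 18 bits XOR to 0).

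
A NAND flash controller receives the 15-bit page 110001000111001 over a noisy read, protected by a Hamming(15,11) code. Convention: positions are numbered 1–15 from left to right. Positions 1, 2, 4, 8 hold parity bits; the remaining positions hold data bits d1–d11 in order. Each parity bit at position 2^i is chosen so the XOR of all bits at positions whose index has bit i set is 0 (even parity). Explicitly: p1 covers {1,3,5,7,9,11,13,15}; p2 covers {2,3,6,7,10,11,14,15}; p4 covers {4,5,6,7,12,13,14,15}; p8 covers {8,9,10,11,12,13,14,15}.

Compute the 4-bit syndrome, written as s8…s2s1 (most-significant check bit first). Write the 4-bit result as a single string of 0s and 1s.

s1 (pos 1,3,5,7,9,11,13,15): 1⊕0⊕0⊕0⊕0⊕1⊕0⊕1 = 1
s2 (pos 2,3,6,7,10,11,14,15): 1⊕0⊕1⊕0⊕1⊕1⊕0⊕1 = 1
s4 (pos 4,5,6,7,12,13,14,15): 0⊕0⊕1⊕0⊕1⊕0⊕0⊕1 = 1
s8 (pos 8,9,10,11,12,13,14,15): 0⊕0⊕1⊕1⊕1⊕0⊕0⊕1 = 0
Syndrome s8…s1 = 0111 → error at position 7.

0111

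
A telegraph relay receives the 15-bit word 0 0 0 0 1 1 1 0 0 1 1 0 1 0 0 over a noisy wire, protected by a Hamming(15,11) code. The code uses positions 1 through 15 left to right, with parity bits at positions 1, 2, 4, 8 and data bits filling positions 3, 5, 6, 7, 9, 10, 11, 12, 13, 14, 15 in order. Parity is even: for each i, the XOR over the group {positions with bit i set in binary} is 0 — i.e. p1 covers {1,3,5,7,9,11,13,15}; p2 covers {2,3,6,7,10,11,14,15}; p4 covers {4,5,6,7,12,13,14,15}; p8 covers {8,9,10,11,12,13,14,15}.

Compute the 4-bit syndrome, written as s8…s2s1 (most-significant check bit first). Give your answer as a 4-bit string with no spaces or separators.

1000

s1 (pos 1,3,5,7,9,11,13,15): 0⊕0⊕1⊕1⊕0⊕1⊕1⊕0 = 0
s2 (pos 2,3,6,7,10,11,14,15): 0⊕0⊕1⊕1⊕1⊕1⊕0⊕0 = 0
s4 (pos 4,5,6,7,12,13,14,15): 0⊕1⊕1⊕1⊕0⊕1⊕0⊕0 = 0
s8 (pos 8,9,10,11,12,13,14,15): 0⊕0⊕1⊕1⊕0⊕1⊕0⊕0 = 1
Syndrome s8…s1 = 1000 → error at position 8.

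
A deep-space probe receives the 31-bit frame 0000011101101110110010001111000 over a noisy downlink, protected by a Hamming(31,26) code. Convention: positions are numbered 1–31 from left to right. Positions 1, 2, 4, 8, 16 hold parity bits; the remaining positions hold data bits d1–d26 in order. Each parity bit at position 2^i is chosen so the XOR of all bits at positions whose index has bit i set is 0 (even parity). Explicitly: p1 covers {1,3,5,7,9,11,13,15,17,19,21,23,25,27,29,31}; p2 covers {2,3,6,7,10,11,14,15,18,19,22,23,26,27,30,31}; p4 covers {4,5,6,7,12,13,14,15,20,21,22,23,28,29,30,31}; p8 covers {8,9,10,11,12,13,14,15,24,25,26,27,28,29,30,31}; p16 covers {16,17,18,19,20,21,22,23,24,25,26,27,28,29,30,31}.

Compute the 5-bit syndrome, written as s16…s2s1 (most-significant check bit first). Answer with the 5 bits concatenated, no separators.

s1 (pos 1,3,5,7,9,11,13,15,17,19,21,23,25,27,29,31): 0⊕0⊕0⊕1⊕0⊕1⊕1⊕1⊕1⊕0⊕1⊕0⊕1⊕1⊕0⊕0 = 0
s2 (pos 2,3,6,7,10,11,14,15,18,19,22,23,26,27,30,31): 0⊕0⊕1⊕1⊕1⊕1⊕1⊕1⊕1⊕0⊕0⊕0⊕1⊕1⊕0⊕0 = 1
s4 (pos 4,5,6,7,12,13,14,15,20,21,22,23,28,29,30,31): 0⊕0⊕1⊕1⊕0⊕1⊕1⊕1⊕0⊕1⊕0⊕0⊕1⊕0⊕0⊕0 = 1
s8 (pos 8,9,10,11,12,13,14,15,24,25,26,27,28,29,30,31): 1⊕0⊕1⊕1⊕0⊕1⊕1⊕1⊕0⊕1⊕1⊕1⊕1⊕0⊕0⊕0 = 0
s16 (pos 16,17,18,19,20,21,22,23,24,25,26,27,28,29,30,31): 0⊕1⊕1⊕0⊕0⊕1⊕0⊕0⊕0⊕1⊕1⊕1⊕1⊕0⊕0⊕0 = 1
Syndrome s16…s1 = 10110 → error at position 22.

10110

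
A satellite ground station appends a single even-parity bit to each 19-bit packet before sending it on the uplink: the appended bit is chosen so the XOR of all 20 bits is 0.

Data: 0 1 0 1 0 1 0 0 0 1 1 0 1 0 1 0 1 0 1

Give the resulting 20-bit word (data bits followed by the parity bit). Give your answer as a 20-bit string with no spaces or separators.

01010100011010101011

XOR of the 19 data bits: 0⊕1⊕0⊕1⊕0⊕1⊕0⊕0⊕0⊕1⊕1⊕0⊕1⊕0⊕1⊕0⊕1⊕0⊕1 = 1
Parity bit = 1 (so all 20 bits XOR to 0).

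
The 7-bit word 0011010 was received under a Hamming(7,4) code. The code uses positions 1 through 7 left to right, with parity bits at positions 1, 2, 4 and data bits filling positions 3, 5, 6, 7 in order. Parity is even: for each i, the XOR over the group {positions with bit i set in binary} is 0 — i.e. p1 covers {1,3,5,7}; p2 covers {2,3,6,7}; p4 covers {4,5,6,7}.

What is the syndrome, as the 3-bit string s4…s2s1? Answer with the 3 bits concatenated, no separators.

s1 (pos 1,3,5,7): 0⊕1⊕0⊕0 = 1
s2 (pos 2,3,6,7): 0⊕1⊕1⊕0 = 0
s4 (pos 4,5,6,7): 1⊕0⊕1⊕0 = 0
Syndrome s4…s1 = 001 → error at position 1.

001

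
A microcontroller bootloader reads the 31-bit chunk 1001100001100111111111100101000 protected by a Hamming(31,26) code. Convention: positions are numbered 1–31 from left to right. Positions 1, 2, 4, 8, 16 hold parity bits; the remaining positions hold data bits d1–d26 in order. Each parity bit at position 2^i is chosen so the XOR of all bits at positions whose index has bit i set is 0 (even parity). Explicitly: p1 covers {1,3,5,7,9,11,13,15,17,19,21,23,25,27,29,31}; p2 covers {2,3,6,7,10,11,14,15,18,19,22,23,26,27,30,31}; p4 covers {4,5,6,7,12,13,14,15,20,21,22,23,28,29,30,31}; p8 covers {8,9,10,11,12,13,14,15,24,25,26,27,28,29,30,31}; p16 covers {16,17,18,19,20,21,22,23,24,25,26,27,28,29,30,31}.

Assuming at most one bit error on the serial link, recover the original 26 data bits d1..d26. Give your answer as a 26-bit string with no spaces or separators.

s1 (pos 1,3,5,7,9,11,13,15,17,19,21,23,25,27,29,31): 1⊕0⊕1⊕0⊕0⊕1⊕0⊕1⊕1⊕1⊕1⊕1⊕0⊕0⊕0⊕0 = 0
s2 (pos 2,3,6,7,10,11,14,15,18,19,22,23,26,27,30,31): 0⊕0⊕0⊕0⊕1⊕1⊕1⊕1⊕1⊕1⊕1⊕1⊕1⊕0⊕0⊕0 = 1
s4 (pos 4,5,6,7,12,13,14,15,20,21,22,23,28,29,30,31): 1⊕1⊕0⊕0⊕0⊕0⊕1⊕1⊕1⊕1⊕1⊕1⊕1⊕0⊕0⊕0 = 1
s8 (pos 8,9,10,11,12,13,14,15,24,25,26,27,28,29,30,31): 0⊕0⊕1⊕1⊕0⊕0⊕1⊕1⊕0⊕0⊕1⊕0⊕1⊕0⊕0⊕0 = 0
s16 (pos 16,17,18,19,20,21,22,23,24,25,26,27,28,29,30,31): 1⊕1⊕1⊕1⊕1⊕1⊕1⊕1⊕0⊕0⊕1⊕0⊕1⊕0⊕0⊕0 = 0
Syndrome s16…s1 = 00110 → error at position 6.
Flip position 6: 1001100001100111111111100101000 → 1001110001100111111111100101000
Read data bits from positions 3,5,6,7,9,10,11,12,13,14,15,17,18,19,20,21,22,23,24,25,26,27,28,29,30,31: 01100110011111111100101000

01100110011111111100101000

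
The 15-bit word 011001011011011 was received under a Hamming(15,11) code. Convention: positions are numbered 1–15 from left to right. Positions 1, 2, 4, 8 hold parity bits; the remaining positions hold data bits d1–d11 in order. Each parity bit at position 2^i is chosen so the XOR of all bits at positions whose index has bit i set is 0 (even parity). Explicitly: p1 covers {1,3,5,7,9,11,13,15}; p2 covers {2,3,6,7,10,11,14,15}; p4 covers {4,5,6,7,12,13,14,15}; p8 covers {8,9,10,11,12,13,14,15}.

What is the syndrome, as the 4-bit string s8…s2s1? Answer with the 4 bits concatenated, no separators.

0000

s1 (pos 1,3,5,7,9,11,13,15): 0⊕1⊕0⊕0⊕1⊕1⊕0⊕1 = 0
s2 (pos 2,3,6,7,10,11,14,15): 1⊕1⊕1⊕0⊕0⊕1⊕1⊕1 = 0
s4 (pos 4,5,6,7,12,13,14,15): 0⊕0⊕1⊕0⊕1⊕0⊕1⊕1 = 0
s8 (pos 8,9,10,11,12,13,14,15): 1⊕1⊕0⊕1⊕1⊕0⊕1⊕1 = 0
Syndrome s8…s1 = 0000 → no error.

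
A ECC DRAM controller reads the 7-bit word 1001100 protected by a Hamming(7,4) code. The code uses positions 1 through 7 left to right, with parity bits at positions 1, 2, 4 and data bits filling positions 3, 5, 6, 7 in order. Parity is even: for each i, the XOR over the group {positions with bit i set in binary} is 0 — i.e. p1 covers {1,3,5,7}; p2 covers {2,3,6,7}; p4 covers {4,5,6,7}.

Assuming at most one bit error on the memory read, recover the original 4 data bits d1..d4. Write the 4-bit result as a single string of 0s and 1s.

s1 (pos 1,3,5,7): 1⊕0⊕1⊕0 = 0
s2 (pos 2,3,6,7): 0⊕0⊕0⊕0 = 0
s4 (pos 4,5,6,7): 1⊕1⊕0⊕0 = 0
Syndrome s4…s1 = 000 → no error.
Read data bits from positions 3,5,6,7: 0100

0100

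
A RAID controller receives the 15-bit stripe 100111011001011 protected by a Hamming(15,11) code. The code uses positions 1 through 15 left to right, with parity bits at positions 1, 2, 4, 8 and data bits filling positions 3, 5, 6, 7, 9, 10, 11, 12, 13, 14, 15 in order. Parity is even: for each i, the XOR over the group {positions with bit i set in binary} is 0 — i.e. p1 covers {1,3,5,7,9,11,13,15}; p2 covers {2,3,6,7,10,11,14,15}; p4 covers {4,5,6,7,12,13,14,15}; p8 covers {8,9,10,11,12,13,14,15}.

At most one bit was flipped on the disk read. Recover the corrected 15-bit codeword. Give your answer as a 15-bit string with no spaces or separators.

100111011101011

s1 (pos 1,3,5,7,9,11,13,15): 1⊕0⊕1⊕0⊕1⊕0⊕0⊕1 = 0
s2 (pos 2,3,6,7,10,11,14,15): 0⊕0⊕1⊕0⊕0⊕0⊕1⊕1 = 1
s4 (pos 4,5,6,7,12,13,14,15): 1⊕1⊕1⊕0⊕1⊕0⊕1⊕1 = 0
s8 (pos 8,9,10,11,12,13,14,15): 1⊕1⊕0⊕0⊕1⊕0⊕1⊕1 = 1
Syndrome s8…s1 = 1010 → error at position 10.
Flip position 10: 100111011001011 → 100111011101011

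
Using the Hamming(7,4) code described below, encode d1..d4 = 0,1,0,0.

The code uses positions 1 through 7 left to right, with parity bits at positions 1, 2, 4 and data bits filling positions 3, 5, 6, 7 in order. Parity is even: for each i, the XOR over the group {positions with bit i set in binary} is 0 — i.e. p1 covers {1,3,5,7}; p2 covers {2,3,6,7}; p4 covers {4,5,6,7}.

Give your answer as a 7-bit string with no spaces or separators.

1001100

Place data at non-parity positions: p1 p2 0 p4 1 0 0
p1 (pos 1,3,5,7): XOR of data positions = 0⊕1⊕0 = 1
p2 (pos 2,3,6,7): XOR of data positions = 0⊕0⊕0 = 0
p4 (pos 4,5,6,7): XOR of data positions = 1⊕0⊕0 = 1
Codeword: 1001100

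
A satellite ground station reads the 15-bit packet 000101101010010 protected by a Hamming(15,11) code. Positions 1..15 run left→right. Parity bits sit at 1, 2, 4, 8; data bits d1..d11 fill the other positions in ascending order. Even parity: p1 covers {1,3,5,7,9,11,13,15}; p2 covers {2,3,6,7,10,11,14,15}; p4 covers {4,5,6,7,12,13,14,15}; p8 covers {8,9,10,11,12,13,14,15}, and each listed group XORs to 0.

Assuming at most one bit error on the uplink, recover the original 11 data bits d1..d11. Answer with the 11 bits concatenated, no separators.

00110010010

s1 (pos 1,3,5,7,9,11,13,15): 0⊕0⊕0⊕1⊕1⊕1⊕0⊕0 = 1
s2 (pos 2,3,6,7,10,11,14,15): 0⊕0⊕1⊕1⊕0⊕1⊕1⊕0 = 0
s4 (pos 4,5,6,7,12,13,14,15): 1⊕0⊕1⊕1⊕0⊕0⊕1⊕0 = 0
s8 (pos 8,9,10,11,12,13,14,15): 0⊕1⊕0⊕1⊕0⊕0⊕1⊕0 = 1
Syndrome s8…s1 = 1001 → error at position 9.
Flip position 9: 000101101010010 → 000101100010010
Read data bits from positions 3,5,6,7,9,10,11,12,13,14,15: 00110010010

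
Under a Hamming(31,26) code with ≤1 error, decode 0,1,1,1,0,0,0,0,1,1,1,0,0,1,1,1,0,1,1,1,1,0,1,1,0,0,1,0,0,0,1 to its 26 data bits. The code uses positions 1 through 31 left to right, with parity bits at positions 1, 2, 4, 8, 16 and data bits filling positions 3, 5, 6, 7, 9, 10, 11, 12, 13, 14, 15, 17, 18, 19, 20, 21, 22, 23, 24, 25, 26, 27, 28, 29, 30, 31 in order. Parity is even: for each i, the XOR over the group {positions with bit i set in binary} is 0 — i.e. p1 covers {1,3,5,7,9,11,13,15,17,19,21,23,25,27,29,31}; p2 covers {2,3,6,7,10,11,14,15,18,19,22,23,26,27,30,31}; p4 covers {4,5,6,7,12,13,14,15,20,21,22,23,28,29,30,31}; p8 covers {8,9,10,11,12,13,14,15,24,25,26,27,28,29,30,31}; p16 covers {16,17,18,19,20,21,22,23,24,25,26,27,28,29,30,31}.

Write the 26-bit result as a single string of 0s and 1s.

s1 (pos 1,3,5,7,9,11,13,15,17,19,21,23,25,27,29,31): 0⊕1⊕0⊕0⊕1⊕1⊕0⊕1⊕0⊕1⊕1⊕1⊕0⊕1⊕0⊕1 = 1
s2 (pos 2,3,6,7,10,11,14,15,18,19,22,23,26,27,30,31): 1⊕1⊕0⊕0⊕1⊕1⊕1⊕1⊕1⊕1⊕0⊕1⊕0⊕1⊕0⊕1 = 1
s4 (pos 4,5,6,7,12,13,14,15,20,21,22,23,28,29,30,31): 1⊕0⊕0⊕0⊕0⊕0⊕1⊕1⊕1⊕1⊕0⊕1⊕0⊕0⊕0⊕1 = 1
s8 (pos 8,9,10,11,12,13,14,15,24,25,26,27,28,29,30,31): 0⊕1⊕1⊕1⊕0⊕0⊕1⊕1⊕1⊕0⊕0⊕1⊕0⊕0⊕0⊕1 = 0
s16 (pos 16,17,18,19,20,21,22,23,24,25,26,27,28,29,30,31): 1⊕0⊕1⊕1⊕1⊕1⊕0⊕1⊕1⊕0⊕0⊕1⊕0⊕0⊕0⊕1 = 1
Syndrome s16…s1 = 10111 → error at position 23.
Flip position 23: 0111000011100111011110110010001 → 0111000011100111011110010010001
Read data bits from positions 3,5,6,7,9,10,11,12,13,14,15,17,18,19,20,21,22,23,24,25,26,27,28,29,30,31: 10001110011011110010010001

10001110011011110010010001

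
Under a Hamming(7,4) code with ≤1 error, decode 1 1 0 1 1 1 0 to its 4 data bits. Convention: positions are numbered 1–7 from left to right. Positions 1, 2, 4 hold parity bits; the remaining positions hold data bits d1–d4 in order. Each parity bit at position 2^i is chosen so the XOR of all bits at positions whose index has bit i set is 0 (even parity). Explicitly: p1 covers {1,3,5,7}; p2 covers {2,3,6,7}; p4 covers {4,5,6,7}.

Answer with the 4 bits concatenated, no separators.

s1 (pos 1,3,5,7): 1⊕0⊕1⊕0 = 0
s2 (pos 2,3,6,7): 1⊕0⊕1⊕0 = 0
s4 (pos 4,5,6,7): 1⊕1⊕1⊕0 = 1
Syndrome s4…s1 = 100 → error at position 4.
Flip position 4: 1101110 → 1100110
Read data bits from positions 3,5,6,7: 0110

0110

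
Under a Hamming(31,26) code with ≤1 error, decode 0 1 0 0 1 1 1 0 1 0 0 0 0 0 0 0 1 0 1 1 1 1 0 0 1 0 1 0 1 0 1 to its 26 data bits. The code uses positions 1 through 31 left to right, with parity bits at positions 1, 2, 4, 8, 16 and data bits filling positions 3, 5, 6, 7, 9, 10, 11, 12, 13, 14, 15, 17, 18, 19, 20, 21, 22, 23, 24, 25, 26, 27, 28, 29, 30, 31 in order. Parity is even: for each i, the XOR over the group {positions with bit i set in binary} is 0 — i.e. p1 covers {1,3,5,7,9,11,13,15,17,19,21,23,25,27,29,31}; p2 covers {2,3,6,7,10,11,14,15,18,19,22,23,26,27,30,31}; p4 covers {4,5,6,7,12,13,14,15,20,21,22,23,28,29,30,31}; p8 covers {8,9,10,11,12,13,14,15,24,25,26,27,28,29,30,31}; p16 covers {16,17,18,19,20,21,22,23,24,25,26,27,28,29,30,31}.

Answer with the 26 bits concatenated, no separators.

s1 (pos 1,3,5,7,9,11,13,15,17,19,21,23,25,27,29,31): 0⊕0⊕1⊕1⊕1⊕0⊕0⊕0⊕1⊕1⊕1⊕0⊕1⊕1⊕1⊕1 = 0
s2 (pos 2,3,6,7,10,11,14,15,18,19,22,23,26,27,30,31): 1⊕0⊕1⊕1⊕0⊕0⊕0⊕0⊕0⊕1⊕1⊕0⊕0⊕1⊕0⊕1 = 1
s4 (pos 4,5,6,7,12,13,14,15,20,21,22,23,28,29,30,31): 0⊕1⊕1⊕1⊕0⊕0⊕0⊕0⊕1⊕1⊕1⊕0⊕0⊕1⊕0⊕1 = 0
s8 (pos 8,9,10,11,12,13,14,15,24,25,26,27,28,29,30,31): 0⊕1⊕0⊕0⊕0⊕0⊕0⊕0⊕0⊕1⊕0⊕1⊕0⊕1⊕0⊕1 = 1
s16 (pos 16,17,18,19,20,21,22,23,24,25,26,27,28,29,30,31): 0⊕1⊕0⊕1⊕1⊕1⊕1⊕0⊕0⊕1⊕0⊕1⊕0⊕1⊕0⊕1 = 1
Syndrome s16…s1 = 11010 → error at position 26.
Flip position 26: 0100111010000000101111001010101 → 0100111010000000101111001110101
Read data bits from positions 3,5,6,7,9,10,11,12,13,14,15,17,18,19,20,21,22,23,24,25,26,27,28,29,30,31: 01111000000101111001110101

01111000000101111001110101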